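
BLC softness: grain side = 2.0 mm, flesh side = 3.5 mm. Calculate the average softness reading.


Average = (2.0 + 3.5) / 2
Average = 2.75 mm


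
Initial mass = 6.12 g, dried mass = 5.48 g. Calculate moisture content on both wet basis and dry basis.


Moisture lost = 6.12 - 5.48 = 0.64 g
Wet basis MC = 0.64 / 6.12 x 100 = 10.5%
Dry basis MC = 0.64 / 5.48 x 100 = 11.7%


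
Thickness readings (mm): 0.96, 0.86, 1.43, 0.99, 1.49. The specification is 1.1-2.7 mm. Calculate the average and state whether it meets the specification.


Average = 1.15 mm
Within specification: Yes


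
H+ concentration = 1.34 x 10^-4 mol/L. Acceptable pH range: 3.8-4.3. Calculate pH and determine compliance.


pH = -log10(1.34 x 10^-4) = 3.87
Range: 3.8 to 4.3
Compliant: Yes


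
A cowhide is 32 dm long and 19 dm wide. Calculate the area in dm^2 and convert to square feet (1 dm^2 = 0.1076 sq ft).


608 dm^2
65.42 sq ft

Area = 32 x 19 = 608 dm^2
Conversion: 608 x 0.1076 = 65.42 sq ft


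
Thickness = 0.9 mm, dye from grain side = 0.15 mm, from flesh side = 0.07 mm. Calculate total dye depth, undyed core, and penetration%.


Total dyed = 0.22 mm
Undyed core = 0.68 mm
Penetration = 24.4%

Total dyed = 0.15 + 0.07 = 0.22 mm
Undyed core = 0.9 - 0.22 = 0.68 mm
Penetration = 0.22 / 0.9 x 100 = 24.4%


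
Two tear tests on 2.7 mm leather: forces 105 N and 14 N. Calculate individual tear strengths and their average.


Tear 1 = 105 / 2.7 = 38.9 N/mm
Tear 2 = 14 / 2.7 = 5.2 N/mm
Average = (38.9 + 5.2) / 2 = 22.1 N/mm


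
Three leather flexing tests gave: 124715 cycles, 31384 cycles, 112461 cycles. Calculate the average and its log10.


Average = (124715 + 31384 + 112461) / 3 = 89520 cycles
log10(89520) = 4.95


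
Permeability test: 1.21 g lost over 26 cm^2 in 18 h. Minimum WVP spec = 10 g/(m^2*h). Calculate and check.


WVP = 1.21 / (26 x 18) x 10000 = 25.85 g/(m^2*h)
Minimum: 10 g/(m^2*h)
Meets spec: Yes


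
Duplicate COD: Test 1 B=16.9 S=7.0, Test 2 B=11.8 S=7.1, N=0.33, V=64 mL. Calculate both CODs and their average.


COD1 = 408.4 mg/L
COD2 = 193.9 mg/L
Average = 301.2 mg/L

COD1 = (16.9 - 7.0) x 0.33 x 8000 / 64 = 408.4 mg/L
COD2 = (11.8 - 7.1) x 0.33 x 8000 / 64 = 193.9 mg/L
Average = (408.4 + 193.9) / 2 = 301.2 mg/L


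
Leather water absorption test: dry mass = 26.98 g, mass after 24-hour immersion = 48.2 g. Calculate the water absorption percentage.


Water absorbed = 48.2 - 26.98 = 21.22 g
WA% = 21.22 / 26.98 x 100 = 78.7%


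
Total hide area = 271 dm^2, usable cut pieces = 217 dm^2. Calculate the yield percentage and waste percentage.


Yield = 80.1%
Waste = 19.9%

Yield = 217 / 271 x 100 = 80.1%
Waste = 271 - 217 = 54 dm^2
Waste% = 100 - 80.1 = 19.9%


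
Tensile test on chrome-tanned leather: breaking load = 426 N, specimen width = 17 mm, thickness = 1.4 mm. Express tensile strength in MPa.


17.90 MPa


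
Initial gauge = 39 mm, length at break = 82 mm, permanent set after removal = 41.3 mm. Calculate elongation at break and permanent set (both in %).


Elongation at break = (82 - 39) / 39 x 100 = 110.3%
Permanent set = (41.3 - 39) / 39 x 100 = 5.9%


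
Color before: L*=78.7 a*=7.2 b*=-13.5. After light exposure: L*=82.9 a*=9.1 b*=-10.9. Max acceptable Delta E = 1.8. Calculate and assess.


dL = 4.2, da = 1.9, db = 2.6
dE = sqrt((4.2)^2 + (1.9)^2 + (2.6)^2) = 5.29
Max = 1.8
Passes: No


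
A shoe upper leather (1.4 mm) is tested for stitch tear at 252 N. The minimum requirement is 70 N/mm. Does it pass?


STS = 252 / 1.4 = 180.0 N/mm
Minimum required: 70 N/mm
Passes: Yes


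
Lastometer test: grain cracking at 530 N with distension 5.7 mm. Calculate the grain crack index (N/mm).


93.0 N/mm

Grain crack index = force / distension
Index = 530 / 5.7 = 93.0 N/mm


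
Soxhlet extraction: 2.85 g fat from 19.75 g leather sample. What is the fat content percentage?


14.4%

Fat content = 2.85 / 19.75 x 100
Fat = 14.4%


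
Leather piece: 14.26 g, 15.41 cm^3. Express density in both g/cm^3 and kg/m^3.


0.925 g/cm^3
925 kg/m^3

Density = 14.26 / 15.41 = 0.925 g/cm^3
Convert: 0.925 x 1000 = 925 kg/m^3


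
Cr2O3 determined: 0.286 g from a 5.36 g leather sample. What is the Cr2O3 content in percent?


5.34%


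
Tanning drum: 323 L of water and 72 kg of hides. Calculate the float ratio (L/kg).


Float ratio = water / hide weight
Ratio = 323 / 72 = 4.5


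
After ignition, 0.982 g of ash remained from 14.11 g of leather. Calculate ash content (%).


Ash% = 0.982 / 14.11 x 100
Ash% = 6.96%


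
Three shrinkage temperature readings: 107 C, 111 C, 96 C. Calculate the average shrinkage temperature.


104.7 C


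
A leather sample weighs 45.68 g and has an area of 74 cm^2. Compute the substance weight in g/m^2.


6173.0 g/m^2

Substance weight = mass / area x 10000
SW = 45.68 / 74 x 10000
SW = 6173.0 g/m^2


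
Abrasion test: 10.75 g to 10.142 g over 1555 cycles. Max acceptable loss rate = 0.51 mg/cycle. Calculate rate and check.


Loss = 10.75 - 10.142 = 0.608 g
Rate = 0.608 g / 1555 cycles x 1000 = 0.391 mg/cycle
Max = 0.51 mg/cycle
Passes: Yes


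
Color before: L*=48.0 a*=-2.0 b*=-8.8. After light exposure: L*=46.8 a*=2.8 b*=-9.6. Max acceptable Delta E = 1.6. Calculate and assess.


Delta E = 5.01
Passes: No


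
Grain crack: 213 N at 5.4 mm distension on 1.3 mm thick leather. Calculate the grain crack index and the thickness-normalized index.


Crack index = 39.4 N/mm
Normalized index = 30.3 N/mm per mm


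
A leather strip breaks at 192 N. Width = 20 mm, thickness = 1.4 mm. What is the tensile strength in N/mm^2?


Cross-sectional area = 20 x 1.4 = 28.0 mm^2
Tensile strength = 192 / 28.0 = 6.86 N/mm^2


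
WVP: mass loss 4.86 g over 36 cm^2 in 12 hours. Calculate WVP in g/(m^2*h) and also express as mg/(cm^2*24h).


WVP = 4.86 / (36 x 12) x 10000 = 112.50 g/(m^2*h)
Mass loss in mg = 4.86 x 1000 = 4860 mg
Per cm^2 per 24h in mg: 4860 x 24 / (36 x 12) = 116640 / 432 = 270.00 mg/(cm^2*24h)


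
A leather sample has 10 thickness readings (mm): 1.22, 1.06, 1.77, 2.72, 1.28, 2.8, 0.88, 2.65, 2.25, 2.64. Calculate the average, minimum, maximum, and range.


Sum = 19.27
Average = 19.27 / 10 = 1.93 mm
Minimum = 0.88 mm
Maximum = 2.8 mm
Range = 2.8 - 0.88 = 1.92 mm


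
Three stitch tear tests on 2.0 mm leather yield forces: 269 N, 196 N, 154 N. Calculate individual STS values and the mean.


STS1 = 269 / 2.0 = 134.5 N/mm
STS2 = 196 / 2.0 = 98.0 N/mm
STS3 = 154 / 2.0 = 77.0 N/mm
Mean = (134.5 + 98.0 + 77.0) / 3 = 103.2 N/mm


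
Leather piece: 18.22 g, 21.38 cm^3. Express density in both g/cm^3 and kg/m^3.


Density = 18.22 / 21.38 = 0.852 g/cm^3
Convert: 0.852 x 1000 = 852 kg/m^3


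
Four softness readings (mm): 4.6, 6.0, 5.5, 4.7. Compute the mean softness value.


Sum = 4.6 + 6.0 + 5.5 + 4.7
Mean = 20.8 / 4 = 5.20 mm


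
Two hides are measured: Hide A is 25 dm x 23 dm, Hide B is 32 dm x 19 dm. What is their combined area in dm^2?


Hide A area = 25 x 23 = 575 dm^2
Hide B area = 32 x 19 = 608 dm^2
Total = 575 + 608 = 1183 dm^2


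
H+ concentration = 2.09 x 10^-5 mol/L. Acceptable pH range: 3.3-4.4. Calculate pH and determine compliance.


pH = -log10(2.09 x 10^-5) = 4.68
Range: 3.3 to 4.4
Compliant: No


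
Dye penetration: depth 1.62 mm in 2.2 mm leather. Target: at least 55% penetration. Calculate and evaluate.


Penetration = 73.6%
Meets target: Yes


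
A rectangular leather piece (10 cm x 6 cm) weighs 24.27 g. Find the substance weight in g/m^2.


Area = 10 x 6 = 60 cm^2
SW = 24.27 / 60 x 10000 = 4045.0 g/m^2


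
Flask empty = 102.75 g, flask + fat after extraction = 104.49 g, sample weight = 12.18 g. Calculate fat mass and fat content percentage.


Fat mass = 1.74 g
Fat content = 14.3%

Fat mass = 104.49 - 102.75 = 1.74 g
Fat% = 1.74 / 12.18 x 100 = 14.3%


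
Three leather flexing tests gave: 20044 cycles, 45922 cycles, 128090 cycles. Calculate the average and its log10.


Average = (20044 + 45922 + 128090) / 3 = 64685 cycles
log10(64685) = 4.81


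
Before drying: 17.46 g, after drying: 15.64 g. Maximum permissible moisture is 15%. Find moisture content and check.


Moisture content = 10.4%
Acceptable: Yes

MC = (17.46 - 15.64) / 17.46 x 100 = 10.4%
Maximum: 15%
Acceptable: Yes


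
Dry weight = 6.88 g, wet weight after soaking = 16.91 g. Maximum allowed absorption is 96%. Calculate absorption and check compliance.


Absorption = 145.8%
Compliant: No

WA = (16.91 - 6.88) / 6.88 x 100 = 145.8%
Maximum allowed: 96%
Compliant: No


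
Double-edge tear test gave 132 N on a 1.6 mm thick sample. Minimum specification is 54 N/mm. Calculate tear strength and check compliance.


Tear strength = 82.5 N/mm
Compliant: Yes


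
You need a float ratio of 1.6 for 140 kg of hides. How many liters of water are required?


224.0 L


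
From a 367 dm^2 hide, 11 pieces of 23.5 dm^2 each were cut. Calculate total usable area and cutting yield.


Usable area = 258.5 dm^2
Yield = 70.4%

Total usable = 11 x 23.5 = 258.5 dm^2
Yield = 258.5 / 367 x 100 = 70.4%


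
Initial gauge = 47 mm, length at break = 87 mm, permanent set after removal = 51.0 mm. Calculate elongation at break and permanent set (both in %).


Elongation at break = (87 - 47) / 47 x 100 = 85.1%
Permanent set = (51.0 - 47) / 47 x 100 = 8.5%


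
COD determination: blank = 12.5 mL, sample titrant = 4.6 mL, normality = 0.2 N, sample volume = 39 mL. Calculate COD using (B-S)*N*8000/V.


COD = (12.5 - 4.6) x 0.2 x 8000 / 39
COD = 7.9 x 0.2 x 8000 / 39
COD = 324.1 mg/L


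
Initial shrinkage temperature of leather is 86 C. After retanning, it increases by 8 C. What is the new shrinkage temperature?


94 C


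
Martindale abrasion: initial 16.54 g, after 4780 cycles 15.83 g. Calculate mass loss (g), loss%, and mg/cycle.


Loss = 16.54 - 15.83 = 0.710 g
Loss% = 0.710 / 16.54 x 100 = 4.29%
Rate = 0.710 / 4780 x 1000 = 0.149 mg/cycle


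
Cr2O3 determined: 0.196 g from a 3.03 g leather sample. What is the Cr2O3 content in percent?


Cr2O3% = 0.196 / 3.03 x 100
Cr2O3% = 6.47%


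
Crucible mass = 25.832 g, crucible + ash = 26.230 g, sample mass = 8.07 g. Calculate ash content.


Ash mass = 26.230 - 25.832 = 0.398 g
Ash% = 0.398 / 8.07 x 100 = 4.93%


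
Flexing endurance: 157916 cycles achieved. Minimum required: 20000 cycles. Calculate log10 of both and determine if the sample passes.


Achieved: log10 = 5.20
Required: log10 = 4.30
Passes: Yes

log10(157916) = 5.20
log10(20000) = 4.30
Passes: Yes


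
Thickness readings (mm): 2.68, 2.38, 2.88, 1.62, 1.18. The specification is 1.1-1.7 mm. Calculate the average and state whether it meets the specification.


Average = 2.15 mm
Within specification: No

Sum = 10.74
Average = 10.74 / 5 = 2.15 mm
Specification range: 1.1 to 1.7 mm
Within spec: No


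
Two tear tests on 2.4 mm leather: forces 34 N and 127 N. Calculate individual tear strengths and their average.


Tear 1 = 34 / 2.4 = 14.2 N/mm
Tear 2 = 127 / 2.4 = 52.9 N/mm
Average = (14.2 + 52.9) / 2 = 33.6 N/mm


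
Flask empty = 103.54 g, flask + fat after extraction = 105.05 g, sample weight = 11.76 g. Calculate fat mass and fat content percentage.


Fat mass = 1.51 g
Fat content = 12.8%

Fat mass = 105.05 - 103.54 = 1.51 g
Fat% = 1.51 / 11.76 x 100 = 12.8%


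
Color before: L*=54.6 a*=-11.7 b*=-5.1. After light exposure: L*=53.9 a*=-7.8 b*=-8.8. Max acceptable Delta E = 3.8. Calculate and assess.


Delta E = 5.42
Passes: No


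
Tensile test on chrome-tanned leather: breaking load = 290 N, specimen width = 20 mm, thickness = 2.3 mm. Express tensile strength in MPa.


Cross-section = 20 x 2.3 = 46.0 mm^2
TS = 290 / 46.0 = 6.30 MPa
(1 N/mm^2 = 1 MPa)


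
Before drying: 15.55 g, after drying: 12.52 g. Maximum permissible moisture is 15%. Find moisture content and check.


Moisture content = 19.5%
Acceptable: No

MC = (15.55 - 12.52) / 15.55 x 100 = 19.5%
Maximum: 15%
Acceptable: No


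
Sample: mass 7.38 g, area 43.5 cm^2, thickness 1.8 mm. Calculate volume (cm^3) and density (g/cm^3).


Volume = 7.830 cm^3
Density = 0.943 g/cm^3

Thickness in cm = 1.8 / 10 = 0.18 cm
Volume = 43.5 x 0.18 = 7.830 cm^3
Density = 7.38 / 7.830 = 0.943 g/cm^3


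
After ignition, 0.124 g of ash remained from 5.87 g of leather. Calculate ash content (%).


Ash% = 0.124 / 5.87 x 100
Ash% = 2.11%


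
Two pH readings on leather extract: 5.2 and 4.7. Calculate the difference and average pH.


Difference = 0.5
Average pH = 4.95

Difference = |5.2 - 4.7| = 0.5
Average = (5.2 + 4.7) / 2 = 4.95


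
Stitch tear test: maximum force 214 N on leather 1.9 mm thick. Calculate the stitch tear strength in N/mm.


Stitch tear strength = force / thickness
STS = 214 / 1.9 = 112.6 N/mm


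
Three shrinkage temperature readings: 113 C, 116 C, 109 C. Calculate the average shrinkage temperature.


112.7 C

Average = (113 + 116 + 109) / 3
Average = 338 / 3 = 112.7 C


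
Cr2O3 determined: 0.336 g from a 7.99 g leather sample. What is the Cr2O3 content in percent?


4.21%

Cr2O3% = 0.336 / 7.99 x 100
Cr2O3% = 4.21%


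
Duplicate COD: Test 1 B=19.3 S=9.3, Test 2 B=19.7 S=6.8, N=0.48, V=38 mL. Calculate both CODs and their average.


COD1 = (19.3 - 9.3) x 0.48 x 8000 / 38 = 1010.5 mg/L
COD2 = (19.7 - 6.8) x 0.48 x 8000 / 38 = 1303.6 mg/L
Average = (1010.5 + 1303.6) / 2 = 1157.1 mg/L


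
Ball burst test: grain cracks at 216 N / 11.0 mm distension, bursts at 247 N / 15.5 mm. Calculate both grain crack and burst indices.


Crack index = 19.6 N/mm
Burst index = 15.9 N/mm

Crack index = 216 / 11.0 = 19.6 N/mm
Burst index = 247 / 15.5 = 15.9 N/mm


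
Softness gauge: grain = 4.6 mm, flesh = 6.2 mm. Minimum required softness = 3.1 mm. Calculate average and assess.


Average = (4.6 + 6.2) / 2 = 5.40 mm
Minimum = 3.1 mm
Meets requirement: Yes


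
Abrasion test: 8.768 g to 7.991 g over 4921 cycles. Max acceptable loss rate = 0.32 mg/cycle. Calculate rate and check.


Rate = 0.158 mg/cycle
Passes: Yes

Loss = 8.768 - 7.991 = 0.777 g
Rate = 0.777 g / 4921 cycles x 1000 = 0.158 mg/cycle
Max = 0.32 mg/cycle
Passes: Yes


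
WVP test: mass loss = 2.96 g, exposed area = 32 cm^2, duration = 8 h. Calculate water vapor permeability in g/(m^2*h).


WVP = mass_loss / (area x time) x 10000
WVP = 2.96 / (32 x 8) x 10000
WVP = 2.96 / 256 x 10000 = 115.63 g/(m^2*h)


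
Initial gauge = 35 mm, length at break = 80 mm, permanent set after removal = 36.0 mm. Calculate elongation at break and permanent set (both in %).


Elongation at break = 128.6%
Permanent set = 2.9%

Elongation at break = (80 - 35) / 35 x 100 = 128.6%
Permanent set = (36.0 - 35) / 35 x 100 = 2.9%


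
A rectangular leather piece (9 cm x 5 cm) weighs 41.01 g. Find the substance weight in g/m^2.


9113.3 g/m^2


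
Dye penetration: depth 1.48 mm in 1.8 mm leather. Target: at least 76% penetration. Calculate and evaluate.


Penetration = 1.48 / 1.8 x 100 = 82.2%
Target: 76%
Meets target: Yes


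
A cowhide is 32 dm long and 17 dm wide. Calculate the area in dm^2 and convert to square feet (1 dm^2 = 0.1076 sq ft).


Area = 32 x 17 = 544 dm^2
Conversion: 544 x 0.1076 = 58.53 sq ft


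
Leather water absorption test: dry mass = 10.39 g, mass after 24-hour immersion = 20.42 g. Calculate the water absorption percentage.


96.5%

Water absorbed = 20.42 - 10.39 = 10.03 g
WA% = 10.03 / 10.39 x 100 = 96.5%


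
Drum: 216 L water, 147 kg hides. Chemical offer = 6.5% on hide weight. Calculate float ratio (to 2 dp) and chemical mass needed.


Float ratio = 1.47
Chemical needed = 9.555 kg

Float ratio = 216 / 147 = 1.47
Chemical = 147 x 6.5 / 100 = 9.555 kg


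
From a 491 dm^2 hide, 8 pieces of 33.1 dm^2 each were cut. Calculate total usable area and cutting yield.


Total usable = 8 x 33.1 = 264.8 dm^2
Yield = 264.8 / 491 x 100 = 53.9%


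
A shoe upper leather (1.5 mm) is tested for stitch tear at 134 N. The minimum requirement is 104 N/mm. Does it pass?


STS = 134 / 1.5 = 89.3 N/mm
Minimum required: 104 N/mm
Passes: No


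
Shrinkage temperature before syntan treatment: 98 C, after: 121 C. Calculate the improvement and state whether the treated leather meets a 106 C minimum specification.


Improvement = 121 - 98 = 23 C
Spec check: 121 C >= 106 C? Yes


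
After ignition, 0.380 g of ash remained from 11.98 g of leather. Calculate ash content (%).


3.17%

Ash% = 0.380 / 11.98 x 100
Ash% = 3.17%


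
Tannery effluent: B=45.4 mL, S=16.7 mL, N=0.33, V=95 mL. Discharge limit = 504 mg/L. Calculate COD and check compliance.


COD = 797.6 mg/L
Compliant: No

COD = (45.4 - 16.7) x 0.33 x 8000 / 95 = 797.6 mg/L
Limit: 504 mg/L
Compliant: No


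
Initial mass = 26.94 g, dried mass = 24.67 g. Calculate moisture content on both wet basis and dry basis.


Moisture lost = 26.94 - 24.67 = 2.27 g
Wet basis MC = 2.27 / 26.94 x 100 = 8.4%
Dry basis MC = 2.27 / 24.67 x 100 = 9.2%


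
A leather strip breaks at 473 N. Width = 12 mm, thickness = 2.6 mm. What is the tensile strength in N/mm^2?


Cross-sectional area = 12 x 2.6 = 31.2 mm^2
Tensile strength = 473 / 31.2 = 15.16 N/mm^2


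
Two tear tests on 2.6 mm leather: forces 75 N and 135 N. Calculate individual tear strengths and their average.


Tear 1 = 75 / 2.6 = 28.8 N/mm
Tear 2 = 135 / 2.6 = 51.9 N/mm
Average = (28.8 + 51.9) / 2 = 40.4 N/mm


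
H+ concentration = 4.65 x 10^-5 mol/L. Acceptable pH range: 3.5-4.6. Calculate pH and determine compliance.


pH = -log10(4.65 x 10^-5) = 4.33
Range: 3.5 to 4.6
Compliant: Yes


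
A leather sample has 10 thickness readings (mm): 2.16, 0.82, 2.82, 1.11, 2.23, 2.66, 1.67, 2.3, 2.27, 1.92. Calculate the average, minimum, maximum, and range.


Sum = 19.96
Average = 19.96 / 10 = 2.00 mm
Minimum = 0.82 mm
Maximum = 2.82 mm
Range = 2.82 - 0.82 = 2.00 mm


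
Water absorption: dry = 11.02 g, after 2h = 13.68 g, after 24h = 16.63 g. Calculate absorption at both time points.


WA (2h) = (13.68 - 11.02) / 11.02 x 100 = 24.1%
WA (24h) = (16.63 - 11.02) / 11.02 x 100 = 50.9%


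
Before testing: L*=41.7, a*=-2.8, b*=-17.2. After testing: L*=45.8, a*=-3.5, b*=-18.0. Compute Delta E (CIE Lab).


Delta E = 4.24

dL = 45.8 - 41.7 = 4.1
da = -3.5 - (-2.8) = -0.7
db = -18.0 - (-17.2) = -0.8
dE = sqrt((4.1)^2 + (-0.7)^2 + (-0.8)^2) = 4.24


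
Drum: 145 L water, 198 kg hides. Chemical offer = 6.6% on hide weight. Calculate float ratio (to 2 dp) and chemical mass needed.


Float ratio = 145 / 198 = 0.73
Chemical = 198 x 6.6 / 100 = 13.068 kg


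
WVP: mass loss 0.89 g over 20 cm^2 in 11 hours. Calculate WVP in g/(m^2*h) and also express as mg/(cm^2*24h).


WVP = 40.45 g/(m^2*h)
Daily rate = 97.09 mg/(cm^2*24h)

WVP = 0.89 / (20 x 11) x 10000 = 40.45 g/(m^2*h)
Mass loss in mg = 0.89 x 1000 = 890 mg
Per cm^2 per 24h in mg: 890 x 24 / (20 x 11) = 21360 / 220 = 97.09 mg/(cm^2*24h)


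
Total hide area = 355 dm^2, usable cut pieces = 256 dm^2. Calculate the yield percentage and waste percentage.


Yield = 72.1%
Waste = 27.9%

Yield = 256 / 355 x 100 = 72.1%
Waste = 355 - 256 = 99 dm^2
Waste% = 100 - 72.1 = 27.9%


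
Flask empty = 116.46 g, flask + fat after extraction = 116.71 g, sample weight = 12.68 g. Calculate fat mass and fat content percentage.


Fat mass = 0.25 g
Fat content = 2.0%

Fat mass = 116.71 - 116.46 = 0.25 g
Fat% = 0.25 / 12.68 x 100 = 2.0%


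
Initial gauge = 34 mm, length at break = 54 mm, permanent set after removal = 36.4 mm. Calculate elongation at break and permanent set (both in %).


Elongation at break = 58.8%
Permanent set = 7.1%


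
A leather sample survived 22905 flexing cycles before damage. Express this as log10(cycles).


4.36

log10(22905) = 4.36


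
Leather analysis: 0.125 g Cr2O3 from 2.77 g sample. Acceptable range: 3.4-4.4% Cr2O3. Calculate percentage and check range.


Cr2O3% = 0.125 / 2.77 x 100 = 4.51%
Acceptable range: 3.4 to 4.4%
Within range: No


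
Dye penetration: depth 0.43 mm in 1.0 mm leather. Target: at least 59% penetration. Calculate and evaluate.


Penetration = 0.43 / 1.0 x 100 = 43.0%
Target: 59%
Meets target: No


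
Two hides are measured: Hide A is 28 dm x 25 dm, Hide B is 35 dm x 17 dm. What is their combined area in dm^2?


1295 dm^2

Hide A area = 28 x 25 = 700 dm^2
Hide B area = 35 x 17 = 595 dm^2
Total = 700 + 595 = 1295 dm^2


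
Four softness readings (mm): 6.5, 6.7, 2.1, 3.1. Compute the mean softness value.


Sum = 6.5 + 6.7 + 2.1 + 3.1
Mean = 18.4 / 4 = 4.60 mm


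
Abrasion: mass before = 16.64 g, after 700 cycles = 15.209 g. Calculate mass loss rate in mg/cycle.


Mass loss = 16.64 - 15.209 = 1.431 g
Rate = 1.431 / 700 x 1000 = 2.044 mg/cycle


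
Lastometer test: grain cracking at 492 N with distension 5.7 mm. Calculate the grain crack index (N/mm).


Grain crack index = force / distension
Index = 492 / 5.7 = 86.3 N/mm


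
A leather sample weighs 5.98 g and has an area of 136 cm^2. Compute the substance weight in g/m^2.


439.7 g/m^2

Substance weight = mass / area x 10000
SW = 5.98 / 136 x 10000
SW = 439.7 g/m^2


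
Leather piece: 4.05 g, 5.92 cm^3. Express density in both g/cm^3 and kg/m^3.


Density = 4.05 / 5.92 = 0.684 g/cm^3
Convert: 0.684 x 1000 = 684 kg/m^3


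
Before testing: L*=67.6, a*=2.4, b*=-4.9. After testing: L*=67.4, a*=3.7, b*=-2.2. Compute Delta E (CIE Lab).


dL = 67.4 - 67.6 = -0.2
da = 3.7 - 2.4 = 1.3
db = -2.2 - (-4.9) = 2.7
dE = sqrt((-0.2)^2 + (1.3)^2 + (2.7)^2) = 3.00


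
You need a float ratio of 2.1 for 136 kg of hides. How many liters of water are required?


285.6 L

Water = hide weight x target ratio
Water = 136 x 2.1 = 285.6 L


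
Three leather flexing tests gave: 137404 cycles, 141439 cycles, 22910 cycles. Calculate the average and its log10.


Average = (137404 + 141439 + 22910) / 3 = 100584 cycles
log10(100584) = 5.00


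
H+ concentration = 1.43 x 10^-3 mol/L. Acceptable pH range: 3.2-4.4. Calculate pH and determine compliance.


pH = 2.84
Compliant: No

pH = -log10(1.43 x 10^-3) = 2.84
Range: 3.2 to 4.4
Compliant: No


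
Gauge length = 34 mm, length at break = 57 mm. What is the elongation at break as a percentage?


67.6%

Extension = 57 - 34 = 23 mm
Elongation = 23 / 34 x 100 = 67.6%


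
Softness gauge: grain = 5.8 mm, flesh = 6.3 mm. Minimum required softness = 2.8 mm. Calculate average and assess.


Average softness = 6.05 mm
Meets requirement: Yes


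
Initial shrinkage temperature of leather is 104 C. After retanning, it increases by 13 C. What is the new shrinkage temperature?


New Ts = 104 + 13 = 117 C


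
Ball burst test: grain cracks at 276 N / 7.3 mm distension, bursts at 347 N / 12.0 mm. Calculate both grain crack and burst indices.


Crack index = 37.8 N/mm
Burst index = 28.9 N/mm

Crack index = 276 / 7.3 = 37.8 N/mm
Burst index = 347 / 12.0 = 28.9 N/mm


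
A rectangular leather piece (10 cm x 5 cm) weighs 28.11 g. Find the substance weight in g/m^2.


Area = 10 x 5 = 50 cm^2
SW = 28.11 / 50 x 10000 = 5622.0 g/m^2


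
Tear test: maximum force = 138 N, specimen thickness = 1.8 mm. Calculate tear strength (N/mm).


76.7 N/mm

Tear strength = force / thickness
Tear = 138 / 1.8 = 76.7 N/mm


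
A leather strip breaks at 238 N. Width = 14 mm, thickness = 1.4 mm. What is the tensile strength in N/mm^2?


12.14 N/mm^2

Cross-sectional area = 14 x 1.4 = 19.6 mm^2
Tensile strength = 238 / 19.6 = 12.14 N/mm^2


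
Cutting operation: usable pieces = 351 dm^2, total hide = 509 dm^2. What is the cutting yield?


Yield = usable / total x 100
Yield = 351 / 509 x 100 = 69.0%


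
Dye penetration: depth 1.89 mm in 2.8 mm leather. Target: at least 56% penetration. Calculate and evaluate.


Penetration = 1.89 / 2.8 x 100 = 67.5%
Target: 56%
Meets target: Yes


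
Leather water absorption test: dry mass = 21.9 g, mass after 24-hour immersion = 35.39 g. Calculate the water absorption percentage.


Water absorbed = 35.39 - 21.9 = 13.49 g
WA% = 13.49 / 21.9 x 100 = 61.6%


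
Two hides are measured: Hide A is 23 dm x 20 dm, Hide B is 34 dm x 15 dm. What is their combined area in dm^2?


970 dm^2

Hide A area = 23 x 20 = 460 dm^2
Hide B area = 34 x 15 = 510 dm^2
Total = 460 + 510 = 970 dm^2


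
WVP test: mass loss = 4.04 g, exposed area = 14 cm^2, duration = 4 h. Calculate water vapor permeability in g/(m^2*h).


WVP = mass_loss / (area x time) x 10000
WVP = 4.04 / (14 x 4) x 10000
WVP = 4.04 / 56 x 10000 = 721.43 g/(m^2*h)


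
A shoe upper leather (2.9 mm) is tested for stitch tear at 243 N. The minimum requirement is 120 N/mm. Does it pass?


STS = 243 / 2.9 = 83.8 N/mm
Minimum required: 120 N/mm
Passes: No


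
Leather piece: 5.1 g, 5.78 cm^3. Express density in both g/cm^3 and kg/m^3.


Density = 5.1 / 5.78 = 0.882 g/cm^3
Convert: 0.882 x 1000 = 882 kg/m^3


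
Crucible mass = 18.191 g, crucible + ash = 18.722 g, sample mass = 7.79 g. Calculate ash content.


Ash mass = 0.531 g
Ash content = 6.82%

Ash mass = 18.722 - 18.191 = 0.531 g
Ash% = 0.531 / 7.79 x 100 = 6.82%


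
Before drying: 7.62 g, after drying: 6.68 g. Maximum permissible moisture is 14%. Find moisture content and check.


Moisture content = 12.3%
Acceptable: Yes


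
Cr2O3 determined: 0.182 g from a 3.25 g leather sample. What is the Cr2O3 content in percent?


Cr2O3% = 0.182 / 3.25 x 100
Cr2O3% = 5.60%


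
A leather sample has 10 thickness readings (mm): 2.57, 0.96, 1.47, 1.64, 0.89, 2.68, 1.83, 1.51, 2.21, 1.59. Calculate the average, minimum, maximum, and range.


Average = 1.74 mm
Min = 0.89 mm
Max = 2.68 mm
Range = 1.79 mm

Sum = 17.35
Average = 17.35 / 10 = 1.74 mm
Minimum = 0.89 mm
Maximum = 2.68 mm
Range = 2.68 - 0.89 = 1.79 mm


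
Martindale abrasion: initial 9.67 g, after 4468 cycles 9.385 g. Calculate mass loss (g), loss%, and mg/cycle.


Mass loss = 0.285 g
Loss = 2.95%
Rate = 0.064 mg/cycle

Loss = 9.67 - 9.385 = 0.285 g
Loss% = 0.285 / 9.67 x 100 = 2.95%
Rate = 0.285 / 4468 x 1000 = 0.064 mg/cycle


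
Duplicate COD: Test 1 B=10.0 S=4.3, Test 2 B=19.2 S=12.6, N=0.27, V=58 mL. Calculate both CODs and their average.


COD1 = 212.3 mg/L
COD2 = 245.8 mg/L
Average = 229.1 mg/L


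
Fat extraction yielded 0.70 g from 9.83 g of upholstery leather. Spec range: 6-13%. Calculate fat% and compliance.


Fat content = 7.1%
Compliant: Yes

Fat% = 0.70 / 9.83 x 100 = 7.1%
Spec range: 6-13%
Compliant: Yes


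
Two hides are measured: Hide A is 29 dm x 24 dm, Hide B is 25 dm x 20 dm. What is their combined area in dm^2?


Hide A area = 29 x 24 = 696 dm^2
Hide B area = 25 x 20 = 500 dm^2
Total = 696 + 500 = 1196 dm^2


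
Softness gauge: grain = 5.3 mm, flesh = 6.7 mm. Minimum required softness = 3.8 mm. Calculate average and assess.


Average = (5.3 + 6.7) / 2 = 6.00 mm
Minimum = 3.8 mm
Meets requirement: Yes


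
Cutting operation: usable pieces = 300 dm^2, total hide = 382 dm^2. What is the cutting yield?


Yield = usable / total x 100
Yield = 300 / 382 x 100 = 78.5%


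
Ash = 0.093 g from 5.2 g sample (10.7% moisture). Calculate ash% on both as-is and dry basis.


As-is ash = 1.79%
Dry-basis ash = 2.00%

As-is ash% = 0.093 / 5.2 x 100 = 1.79%
Dry mass = 5.2 x (100 - 10.7) / 100 = 4.6436 g
Dry-basis ash% = 0.093 / 4.6436 x 100 = 2.00%


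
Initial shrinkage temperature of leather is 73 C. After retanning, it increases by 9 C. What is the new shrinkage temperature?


New Ts = 73 + 9 = 82 C


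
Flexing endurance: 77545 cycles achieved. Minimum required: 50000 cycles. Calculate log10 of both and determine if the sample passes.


Achieved: log10 = 4.89
Required: log10 = 4.70
Passes: Yes


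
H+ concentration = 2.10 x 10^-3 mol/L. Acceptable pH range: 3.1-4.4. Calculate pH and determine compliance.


pH = 2.68
Compliant: No


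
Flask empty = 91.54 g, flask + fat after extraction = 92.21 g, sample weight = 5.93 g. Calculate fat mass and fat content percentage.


Fat mass = 92.21 - 91.54 = 0.67 g
Fat% = 0.67 / 5.93 x 100 = 11.3%


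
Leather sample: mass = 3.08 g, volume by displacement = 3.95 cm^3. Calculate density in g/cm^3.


0.780 g/cm^3

Density = mass / volume
Density = 3.08 / 3.95 = 0.780 g/cm^3


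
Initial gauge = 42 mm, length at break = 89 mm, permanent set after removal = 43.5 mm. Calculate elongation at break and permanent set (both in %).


Elongation at break = (89 - 42) / 42 x 100 = 111.9%
Permanent set = (43.5 - 42) / 42 x 100 = 3.6%


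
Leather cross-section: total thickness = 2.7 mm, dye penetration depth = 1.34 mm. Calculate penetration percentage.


49.6%

Penetration% = 1.34 / 2.7 x 100
Penetration = 49.6%


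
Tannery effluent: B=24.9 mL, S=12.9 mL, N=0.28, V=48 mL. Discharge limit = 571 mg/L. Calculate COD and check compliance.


COD = 560.0 mg/L
Compliant: Yes


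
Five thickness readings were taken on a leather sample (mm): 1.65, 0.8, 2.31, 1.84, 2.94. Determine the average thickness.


1.91 mm


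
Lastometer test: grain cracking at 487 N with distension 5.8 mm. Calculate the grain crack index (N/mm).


84.0 N/mm

Grain crack index = force / distension
Index = 487 / 5.8 = 84.0 N/mm


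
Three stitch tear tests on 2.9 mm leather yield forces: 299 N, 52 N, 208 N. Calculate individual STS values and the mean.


STS1 = 103.1 N/mm
STS2 = 17.9 N/mm
STS3 = 71.7 N/mm
Mean = 64.2 N/mm

STS1 = 299 / 2.9 = 103.1 N/mm
STS2 = 52 / 2.9 = 17.9 N/mm
STS3 = 208 / 2.9 = 71.7 N/mm
Mean = (103.1 + 17.9 + 71.7) / 3 = 64.2 N/mm


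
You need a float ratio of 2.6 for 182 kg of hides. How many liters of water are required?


473.2 L


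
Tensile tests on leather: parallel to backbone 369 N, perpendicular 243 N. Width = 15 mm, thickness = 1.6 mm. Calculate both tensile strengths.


Parallel = 15.38 N/mm^2
Perpendicular = 10.13 N/mm^2

Area = 15 x 1.6 = 24.0 mm^2
TS (parallel) = 369 / 24.0 = 15.38 N/mm^2
TS (perpendicular) = 243 / 24.0 = 10.13 N/mm^2


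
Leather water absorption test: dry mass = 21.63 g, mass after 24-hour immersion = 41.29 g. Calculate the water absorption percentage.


90.9%

Water absorbed = 41.29 - 21.63 = 19.66 g
WA% = 19.66 / 21.63 x 100 = 90.9%


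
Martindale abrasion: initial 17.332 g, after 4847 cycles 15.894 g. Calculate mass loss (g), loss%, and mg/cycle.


Mass loss = 1.438 g
Loss = 8.30%
Rate = 0.297 mg/cycle

Loss = 17.332 - 15.894 = 1.438 g
Loss% = 1.438 / 17.332 x 100 = 8.30%
Rate = 1.438 / 4847 x 1000 = 0.297 mg/cycle


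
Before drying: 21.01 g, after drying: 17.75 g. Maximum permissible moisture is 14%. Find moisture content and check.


MC = (21.01 - 17.75) / 21.01 x 100 = 15.5%
Maximum: 14%
Acceptable: No


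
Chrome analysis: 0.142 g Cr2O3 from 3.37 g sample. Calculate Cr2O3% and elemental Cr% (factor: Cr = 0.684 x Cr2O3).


Cr2O3% = 0.142 / 3.37 x 100 = 4.21%
Cr% = 4.21 x 0.684 = 2.88%


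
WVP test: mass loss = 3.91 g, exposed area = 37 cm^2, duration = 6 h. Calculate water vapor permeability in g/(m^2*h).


176.13 g/(m^2*h)


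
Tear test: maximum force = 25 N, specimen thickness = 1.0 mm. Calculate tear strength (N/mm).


Tear strength = force / thickness
Tear = 25 / 1.0 = 25.0 N/mm


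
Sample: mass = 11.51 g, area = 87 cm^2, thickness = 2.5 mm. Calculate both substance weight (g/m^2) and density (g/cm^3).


SW = 11.51 / 87 x 10000 = 1323.0 g/m^2
Volume = 87 x 2.5 / 10 = 21.75 cm^3
Density = 11.51 / 21.75 = 0.529 g/cm^3


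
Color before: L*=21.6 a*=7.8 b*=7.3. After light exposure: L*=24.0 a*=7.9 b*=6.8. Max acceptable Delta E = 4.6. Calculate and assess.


dL = 2.4, da = 0.1, db = -0.5
dE = sqrt((2.4)^2 + (0.1)^2 + (-0.5)^2) = 2.45
Max = 4.6
Passes: Yes


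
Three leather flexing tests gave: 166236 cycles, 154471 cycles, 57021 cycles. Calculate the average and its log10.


Average = 125909 cycles
log10 = 5.10


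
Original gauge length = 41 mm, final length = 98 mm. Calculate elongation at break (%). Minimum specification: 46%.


Elongation = 139.0%
Meets spec: Yes

Extension = 98 - 41 = 57 mm
Elongation = 57 / 41 x 100 = 139.0%
Minimum required: 46%
Meets specification: Yes


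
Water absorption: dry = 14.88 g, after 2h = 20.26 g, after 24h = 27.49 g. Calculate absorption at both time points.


WA (2h) = (20.26 - 14.88) / 14.88 x 100 = 36.2%
WA (24h) = (27.49 - 14.88) / 14.88 x 100 = 84.7%


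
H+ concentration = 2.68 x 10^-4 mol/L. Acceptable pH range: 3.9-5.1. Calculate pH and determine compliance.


pH = 3.57
Compliant: No

pH = -log10(2.68 x 10^-4) = 3.57
Range: 3.9 to 5.1
Compliant: No


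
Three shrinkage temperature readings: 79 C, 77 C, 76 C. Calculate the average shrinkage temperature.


Average = (79 + 77 + 76) / 3
Average = 232 / 3 = 77.3 C


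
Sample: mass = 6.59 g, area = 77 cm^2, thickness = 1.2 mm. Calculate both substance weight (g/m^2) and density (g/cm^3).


Substance weight = 855.8 g/m^2
Density = 0.713 g/cm^3

SW = 6.59 / 77 x 10000 = 855.8 g/m^2
Volume = 77 x 1.2 / 10 = 9.24 cm^3
Density = 6.59 / 9.24 = 0.713 g/cm^3


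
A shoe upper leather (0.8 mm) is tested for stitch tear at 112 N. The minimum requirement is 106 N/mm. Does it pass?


STS = 140.0 N/mm
Passes: Yes


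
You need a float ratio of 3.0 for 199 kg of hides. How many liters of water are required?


597.0 L

Water = hide weight x target ratio
Water = 199 x 3.0 = 597.0 L


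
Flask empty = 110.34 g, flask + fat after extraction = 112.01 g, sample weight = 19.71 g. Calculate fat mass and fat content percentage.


Fat mass = 1.67 g
Fat content = 8.5%


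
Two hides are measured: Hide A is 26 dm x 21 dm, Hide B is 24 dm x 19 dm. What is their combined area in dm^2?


Hide A area = 26 x 21 = 546 dm^2
Hide B area = 24 x 19 = 456 dm^2
Total = 546 + 456 = 1002 dm^2


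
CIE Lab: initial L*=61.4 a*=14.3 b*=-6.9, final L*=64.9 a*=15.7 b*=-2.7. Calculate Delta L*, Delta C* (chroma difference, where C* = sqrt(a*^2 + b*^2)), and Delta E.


Delta L* = 3.5
Delta C* = 0.05
Delta E = 5.64

Delta L* = 64.9 - 61.4 = 3.5
C1* = sqrt((14.3)^2 + (-6.9)^2) = 15.878
C2* = sqrt((15.7)^2 + (-2.7)^2) = 15.930
Delta C* = 15.930 - 15.878 = 0.05
Delta E = sqrt((3.5)^2 + (1.4)^2 + (4.2)^2) = 5.64


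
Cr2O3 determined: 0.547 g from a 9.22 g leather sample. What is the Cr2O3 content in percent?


5.93%

Cr2O3% = 0.547 / 9.22 x 100
Cr2O3% = 5.93%


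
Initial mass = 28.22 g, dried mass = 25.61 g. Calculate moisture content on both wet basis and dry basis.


Moisture lost = 28.22 - 25.61 = 2.61 g
Wet basis MC = 2.61 / 28.22 x 100 = 9.2%
Dry basis MC = 2.61 / 25.61 x 100 = 10.2%


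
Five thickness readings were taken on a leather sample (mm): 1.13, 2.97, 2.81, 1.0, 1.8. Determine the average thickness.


1.94 mm

Sum = 1.13 + 2.97 + 2.81 + 1.0 + 1.8 = 9.71
Average = 9.71 / 5 = 1.94 mm


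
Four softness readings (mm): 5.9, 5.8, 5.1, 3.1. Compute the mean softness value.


4.98 mm


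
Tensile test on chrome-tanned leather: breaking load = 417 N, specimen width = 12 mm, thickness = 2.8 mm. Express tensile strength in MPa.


12.41 MPa


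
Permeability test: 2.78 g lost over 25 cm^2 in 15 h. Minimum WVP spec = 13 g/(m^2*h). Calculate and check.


WVP = 74.13 g/(m^2*h)
Meets specification: Yes

WVP = 2.78 / (25 x 15) x 10000 = 74.13 g/(m^2*h)
Minimum: 13 g/(m^2*h)
Meets spec: Yes


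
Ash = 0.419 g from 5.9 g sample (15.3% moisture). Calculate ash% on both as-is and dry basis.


As-is ash% = 0.419 / 5.9 x 100 = 7.10%
Dry mass = 5.9 x (100 - 15.3) / 100 = 4.9973 g
Dry-basis ash% = 0.419 / 4.9973 x 100 = 8.38%


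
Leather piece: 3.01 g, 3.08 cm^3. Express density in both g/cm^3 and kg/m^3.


Density = 3.01 / 3.08 = 0.977 g/cm^3
Convert: 0.977 x 1000 = 977 kg/m^3


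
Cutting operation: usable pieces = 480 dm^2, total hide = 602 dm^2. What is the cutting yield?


79.7%

Yield = usable / total x 100
Yield = 480 / 602 x 100 = 79.7%


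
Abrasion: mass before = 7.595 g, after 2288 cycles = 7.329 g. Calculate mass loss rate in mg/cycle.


Mass loss = 7.595 - 7.329 = 0.266 g
Rate = 0.266 / 2288 x 1000 = 0.116 mg/cycle


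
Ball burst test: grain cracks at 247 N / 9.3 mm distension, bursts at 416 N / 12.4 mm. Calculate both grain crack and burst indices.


Crack index = 247 / 9.3 = 26.6 N/mm
Burst index = 416 / 12.4 = 33.5 N/mm


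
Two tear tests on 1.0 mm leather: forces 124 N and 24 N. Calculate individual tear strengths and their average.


Tear 1 = 124.0 N/mm
Tear 2 = 24.0 N/mm
Average = 74.0 N/mm

Tear 1 = 124 / 1.0 = 124.0 N/mm
Tear 2 = 24 / 1.0 = 24.0 N/mm
Average = (124.0 + 24.0) / 2 = 74.0 N/mm


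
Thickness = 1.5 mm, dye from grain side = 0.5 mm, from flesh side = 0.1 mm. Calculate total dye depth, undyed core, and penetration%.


Total dyed = 0.5 + 0.1 = 0.60 mm
Undyed core = 1.5 - 0.60 = 0.90 mm
Penetration = 0.60 / 1.5 x 100 = 40.0%


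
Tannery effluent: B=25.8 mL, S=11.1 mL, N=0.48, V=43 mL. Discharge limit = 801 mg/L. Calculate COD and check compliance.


COD = (25.8 - 11.1) x 0.48 x 8000 / 43 = 1312.7 mg/L
Limit: 801 mg/L
Compliant: No


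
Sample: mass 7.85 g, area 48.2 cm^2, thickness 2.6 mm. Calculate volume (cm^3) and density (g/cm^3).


Thickness in cm = 2.6 / 10 = 0.26 cm
Volume = 48.2 x 0.26 = 12.532 cm^3
Density = 7.85 / 12.532 = 0.626 g/cm^3


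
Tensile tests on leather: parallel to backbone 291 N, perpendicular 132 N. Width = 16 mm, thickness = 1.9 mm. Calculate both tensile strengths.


Area = 16 x 1.9 = 30.4 mm^2
TS (parallel) = 291 / 30.4 = 9.57 N/mm^2
TS (perpendicular) = 132 / 30.4 = 4.34 N/mm^2


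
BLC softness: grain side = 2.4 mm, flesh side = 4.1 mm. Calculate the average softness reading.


3.25 mm

Average = (2.4 + 4.1) / 2
Average = 3.25 mm


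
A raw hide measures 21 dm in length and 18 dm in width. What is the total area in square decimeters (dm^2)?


Area = length x width
Area = 21 x 18 = 378 dm^2


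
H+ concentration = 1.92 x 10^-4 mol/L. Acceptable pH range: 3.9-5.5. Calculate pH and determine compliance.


pH = 3.72
Compliant: No


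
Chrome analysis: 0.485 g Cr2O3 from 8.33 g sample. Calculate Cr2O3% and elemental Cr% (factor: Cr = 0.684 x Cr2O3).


Cr2O3 = 5.82%
Cr = 3.98%

Cr2O3% = 0.485 / 8.33 x 100 = 5.82%
Cr% = 5.82 x 0.684 = 3.98%


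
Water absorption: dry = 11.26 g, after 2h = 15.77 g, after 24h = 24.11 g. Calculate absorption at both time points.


WA (2h) = (15.77 - 11.26) / 11.26 x 100 = 40.1%
WA (24h) = (24.11 - 11.26) / 11.26 x 100 = 114.1%


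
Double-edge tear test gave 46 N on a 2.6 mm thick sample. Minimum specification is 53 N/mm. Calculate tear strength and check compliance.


Tear strength = 17.7 N/mm
Compliant: No

Tear strength = 46 / 2.6 = 17.7 N/mm
Required minimum = 53 N/mm
Compliant: No


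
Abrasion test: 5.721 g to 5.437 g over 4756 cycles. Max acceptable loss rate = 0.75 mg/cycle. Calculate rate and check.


Rate = 0.060 mg/cycle
Passes: Yes

Loss = 5.721 - 5.437 = 0.284 g
Rate = 0.284 g / 4756 cycles x 1000 = 0.060 mg/cycle
Max = 0.75 mg/cycle
Passes: Yes


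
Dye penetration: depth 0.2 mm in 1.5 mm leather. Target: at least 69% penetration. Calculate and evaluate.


Penetration = 13.3%
Meets target: No


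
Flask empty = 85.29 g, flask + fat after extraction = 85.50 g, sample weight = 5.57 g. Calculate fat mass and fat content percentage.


Fat mass = 85.50 - 85.29 = 0.21 g
Fat% = 0.21 / 5.57 x 100 = 3.8%


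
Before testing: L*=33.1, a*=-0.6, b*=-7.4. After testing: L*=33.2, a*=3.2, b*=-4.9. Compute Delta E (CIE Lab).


Delta E = 4.55
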